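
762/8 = 95 + 1/4 = 95.25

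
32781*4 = 131124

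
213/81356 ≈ 0.00262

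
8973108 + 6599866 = 15572974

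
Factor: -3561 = -1*3^1*1187^1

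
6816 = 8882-2066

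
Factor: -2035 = -1 * 5^1 * 11^1 * 37^1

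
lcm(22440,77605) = 1862520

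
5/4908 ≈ 0.00102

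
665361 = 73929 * 9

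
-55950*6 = -335700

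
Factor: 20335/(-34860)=-1*2^(-2)*3^(-1)*7^1=-7/12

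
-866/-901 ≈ 0.961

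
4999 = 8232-3233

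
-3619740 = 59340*(-61)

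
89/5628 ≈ 0.0158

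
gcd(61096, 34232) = 8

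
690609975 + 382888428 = 1073498403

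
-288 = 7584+-7872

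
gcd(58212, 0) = 58212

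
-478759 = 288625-767384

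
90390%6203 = 3548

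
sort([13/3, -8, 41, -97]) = [-97, -8, 13/3, 41]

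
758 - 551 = 207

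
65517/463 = 141 + 234/463 ≈ 141.51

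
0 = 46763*0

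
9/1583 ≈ 0.00569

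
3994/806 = 4 + 385/403 ≈ 4.96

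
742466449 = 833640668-91174219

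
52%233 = 52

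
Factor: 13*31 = 13^1*31^1 = 403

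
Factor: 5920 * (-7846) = -1 * 2^6 * 5^1 * 37^1 * 3923^1 = -46448320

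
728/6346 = 364/3173 ≈ 0.115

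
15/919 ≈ 0.0163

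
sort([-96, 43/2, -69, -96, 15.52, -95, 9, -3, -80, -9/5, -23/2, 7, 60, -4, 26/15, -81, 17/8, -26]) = [-96, -96, -95, -81, -80, -69, -26, -23/2, -4, -3, -9/5, 26/15, 17/8, 7, 9, 15.52, 43/2, 60]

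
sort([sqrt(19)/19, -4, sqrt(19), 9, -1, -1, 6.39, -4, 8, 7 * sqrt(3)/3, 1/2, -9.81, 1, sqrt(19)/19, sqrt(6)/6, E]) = [-9.81, -4, -4, -1, -1, sqrt(19)/19, sqrt(19)/19, sqrt(6)/6, 1/2, 1, E, 7 * sqrt(3)/3, sqrt(19), 6.39, 8, 9]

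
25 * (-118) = -2950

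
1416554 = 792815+623739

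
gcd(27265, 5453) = 5453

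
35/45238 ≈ 0.000774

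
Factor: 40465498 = 2^1*29^1*697681^1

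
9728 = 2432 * 4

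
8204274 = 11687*702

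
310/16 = 19 + 3/8 ≈ 19.38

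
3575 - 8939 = -5364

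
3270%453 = 99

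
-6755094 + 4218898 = -2536196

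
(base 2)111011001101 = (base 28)4n9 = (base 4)323031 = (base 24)6dl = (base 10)3789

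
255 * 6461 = 1647555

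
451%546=451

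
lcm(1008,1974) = 47376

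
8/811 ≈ 0.00986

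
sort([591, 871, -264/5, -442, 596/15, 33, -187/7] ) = [-442, -264/5, -187/7, 33, 596/15, 591, 871] 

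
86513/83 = 1042 + 27/83 ≈ 1042.33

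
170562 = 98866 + 71696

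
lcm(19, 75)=1425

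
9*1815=16335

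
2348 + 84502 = 86850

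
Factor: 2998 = 2^1*1499^1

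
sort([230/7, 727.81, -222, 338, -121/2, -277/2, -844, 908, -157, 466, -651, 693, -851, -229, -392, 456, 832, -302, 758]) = [-851, -844, -651, -392, -302, -229, -222, -157, -277/2, -121/2, 230/7, 338, 456, 466, 693, 727.81, 758, 832, 908]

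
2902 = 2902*1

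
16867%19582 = 16867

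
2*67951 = 135902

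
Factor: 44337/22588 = 2^ (-2) * 3^1 * 5647^ (-1) * 14779^1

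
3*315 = 945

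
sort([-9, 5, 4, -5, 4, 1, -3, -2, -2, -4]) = [-9, -5, -4, -3, -2, -2, 1, 4, 4, 5]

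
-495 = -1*495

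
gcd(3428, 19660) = 4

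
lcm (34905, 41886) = 209430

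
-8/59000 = -1/7375≈-0.000136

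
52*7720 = 401440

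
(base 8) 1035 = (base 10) 541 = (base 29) ij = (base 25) lg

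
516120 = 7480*69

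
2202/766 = 1101/383 ≈ 2.87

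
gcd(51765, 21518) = 203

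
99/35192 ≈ 0.00281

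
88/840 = 11/105 ≈ 0.105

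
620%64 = 44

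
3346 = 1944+1402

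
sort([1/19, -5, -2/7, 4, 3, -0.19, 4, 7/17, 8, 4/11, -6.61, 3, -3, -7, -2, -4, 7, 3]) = [-7, -6.61, -5, -4, -3, -2, -2/7, -0.19, 1/19, 4/11, 7/17, 3, 3, 3, 4, 4, 7, 8]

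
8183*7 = 57281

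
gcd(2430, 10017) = 27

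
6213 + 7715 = 13928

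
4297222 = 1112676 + 3184546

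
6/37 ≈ 0.162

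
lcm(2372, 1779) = 7116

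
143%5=3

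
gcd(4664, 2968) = 424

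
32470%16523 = 15947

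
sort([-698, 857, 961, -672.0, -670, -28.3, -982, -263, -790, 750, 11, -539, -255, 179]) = [-982, -790, -698, -672.0, -670, -539, -263, -255, -28.3, 11, 179, 750, 857, 961]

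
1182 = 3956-2774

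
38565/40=964 + 1/8 ≈ 964.13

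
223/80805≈0.00276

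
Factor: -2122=-1 * 2^1 * 1061^1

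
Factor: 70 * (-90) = -1 * 2^2 * 3^2 * 5^2 * 7^1 = -6300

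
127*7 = 889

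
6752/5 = 1350 + 2/5 = 1350.40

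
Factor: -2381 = -1*2381^1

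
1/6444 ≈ 0.000155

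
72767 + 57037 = 129804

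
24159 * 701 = 16935459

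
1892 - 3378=-1486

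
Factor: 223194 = 2^1 * 3^1 * 37199^1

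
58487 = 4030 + 54457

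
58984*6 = 353904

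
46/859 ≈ 0.0536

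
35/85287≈0.000410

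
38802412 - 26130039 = 12672373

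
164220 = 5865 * 28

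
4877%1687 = 1503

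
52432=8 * 6554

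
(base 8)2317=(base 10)1231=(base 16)4cf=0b10011001111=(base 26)1l9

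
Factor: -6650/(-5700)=2^(-1)*3^(-1)*7^1=7/6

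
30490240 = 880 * 34648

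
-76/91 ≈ -0.835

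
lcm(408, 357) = 2856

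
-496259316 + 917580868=421321552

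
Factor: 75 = 3^1*5^2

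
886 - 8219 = -7333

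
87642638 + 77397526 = 165040164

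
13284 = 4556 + 8728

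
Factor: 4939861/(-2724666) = -1*2^(-1)*3^(-1)*7^(-1)*29^(-1)*2237^(-1)*4939861^1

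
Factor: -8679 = -1*3^1*11^1*263^1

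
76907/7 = 10986 + 5/7 ≈ 10986.71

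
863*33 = 28479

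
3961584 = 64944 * 61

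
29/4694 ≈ 0.00618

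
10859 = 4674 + 6185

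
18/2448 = 1/136 ≈ 0.00735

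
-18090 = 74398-92488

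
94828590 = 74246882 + 20581708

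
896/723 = 1 + 173/723 ≈ 1.24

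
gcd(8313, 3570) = 51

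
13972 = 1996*7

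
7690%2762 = 2166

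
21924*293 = 6423732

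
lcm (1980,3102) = 93060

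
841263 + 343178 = 1184441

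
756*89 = 67284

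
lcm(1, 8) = 8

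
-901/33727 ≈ -0.0267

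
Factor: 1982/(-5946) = -1*3^(-1) = -1/3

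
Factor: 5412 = 2^2*3^1*11^1*41^1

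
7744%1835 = 404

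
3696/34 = 1848/17 ≈ 108.71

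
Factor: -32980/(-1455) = 2^2*3^(-1)*17^1 = 68/3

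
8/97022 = 4/48511 ≈ 0.0000825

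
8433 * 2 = 16866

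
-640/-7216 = 40/451 ≈ 0.0887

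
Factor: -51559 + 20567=-1 * 2^4 * 13^1 * 149^1=-30992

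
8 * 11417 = 91336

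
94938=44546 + 50392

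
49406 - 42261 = 7145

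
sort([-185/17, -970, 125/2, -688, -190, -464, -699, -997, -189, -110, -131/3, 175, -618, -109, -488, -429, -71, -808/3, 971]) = [-997, -970, -699, -688, -618, -488, -464, -429, -808/3, -190, -189, -110, -109, -71, -131/3, -185/17, 125/2, 175, 971]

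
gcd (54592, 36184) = 8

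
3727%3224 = 503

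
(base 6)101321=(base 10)8113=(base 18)170d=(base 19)1390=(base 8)17661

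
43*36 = 1548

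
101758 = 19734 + 82024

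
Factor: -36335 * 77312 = -1 * 2^9 * 5^1 * 13^2 * 43^1 * 151^1 = -2809131520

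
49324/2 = 24662 = 24662.00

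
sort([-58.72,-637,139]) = [-637,-58.72,139]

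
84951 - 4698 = 80253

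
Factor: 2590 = 2^1*5^1*7^1*37^1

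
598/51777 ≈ 0.0115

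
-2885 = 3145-6030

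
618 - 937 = -319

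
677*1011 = 684447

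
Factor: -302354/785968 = -1*2^(-3)*13^1*29^1*401^1*49123^(-1) = -151177/392984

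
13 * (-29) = -377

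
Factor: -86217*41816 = -1*2^3*3^1*29^1*991^1*5227^1 = -3605250072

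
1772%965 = 807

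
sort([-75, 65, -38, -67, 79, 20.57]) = [-75, -67, -38, 20.57, 65, 79]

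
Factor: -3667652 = -1*2^2*916913^1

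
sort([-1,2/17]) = [-1,2/17]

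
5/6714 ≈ 0.000745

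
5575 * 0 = 0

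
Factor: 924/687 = 2^2 * 7^1 * 11^1 * 229^ (-1) = 308/229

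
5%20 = 5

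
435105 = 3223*135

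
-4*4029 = -16116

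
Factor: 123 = 3^1*41^1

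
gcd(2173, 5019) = 1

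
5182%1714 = 40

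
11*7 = 77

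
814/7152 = 407/3576 ≈ 0.114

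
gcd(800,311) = 1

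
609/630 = 29/30 ≈ 0.967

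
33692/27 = 1247 + 23/27 ≈ 1247.85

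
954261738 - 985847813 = -31586075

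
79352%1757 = 287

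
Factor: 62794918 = 2^1*29^1*139^1*7789^1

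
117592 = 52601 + 64991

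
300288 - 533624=-233336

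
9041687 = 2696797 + 6344890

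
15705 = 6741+8964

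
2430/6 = 405 = 405.00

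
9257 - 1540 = 7717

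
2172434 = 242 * 8977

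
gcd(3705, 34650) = 15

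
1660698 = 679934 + 980764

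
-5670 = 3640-9310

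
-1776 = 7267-9043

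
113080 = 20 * 5654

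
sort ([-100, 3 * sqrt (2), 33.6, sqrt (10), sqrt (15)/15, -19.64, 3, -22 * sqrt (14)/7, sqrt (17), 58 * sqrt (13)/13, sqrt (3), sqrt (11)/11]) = [-100, -19.64, -22 * sqrt (14)/7, sqrt (15)/15, sqrt (11)/11, sqrt (3), 3, sqrt (10), sqrt (17), 3 * sqrt (2), 58 * sqrt (13)/13, 33.6]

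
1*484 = 484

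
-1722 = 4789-6511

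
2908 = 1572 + 1336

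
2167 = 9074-6907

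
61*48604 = 2964844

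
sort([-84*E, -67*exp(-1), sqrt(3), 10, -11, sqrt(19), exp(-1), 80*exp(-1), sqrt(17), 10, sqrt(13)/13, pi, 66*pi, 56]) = [-84*E, -67*exp(-1), -11, sqrt(13)/13, exp(-1), sqrt(3), pi, sqrt(17), sqrt(19), 10, 10, 80*exp(-1), 56, 66*pi]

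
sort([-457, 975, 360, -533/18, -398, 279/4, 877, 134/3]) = [-457, -398, -533/18, 134/3, 279/4, 360, 877, 975]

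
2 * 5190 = 10380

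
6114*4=24456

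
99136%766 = 322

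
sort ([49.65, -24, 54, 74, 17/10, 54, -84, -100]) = [-100, -84, -24, 17/10, 49.65, 54, 54, 74]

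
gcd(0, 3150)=3150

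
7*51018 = 357126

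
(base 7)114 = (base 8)74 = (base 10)60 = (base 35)1p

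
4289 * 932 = 3997348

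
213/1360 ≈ 0.157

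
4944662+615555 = 5560217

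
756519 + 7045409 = 7801928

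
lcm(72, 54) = 216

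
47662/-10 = -4766 - 1/5 = -4766.20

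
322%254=68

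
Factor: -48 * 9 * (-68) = 2^6 * 3^3 * 17^1 = 29376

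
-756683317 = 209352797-966036114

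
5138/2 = 2569 = 2569.00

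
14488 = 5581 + 8907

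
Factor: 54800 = 2^4*5^2*137^1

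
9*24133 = 217197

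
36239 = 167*217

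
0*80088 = 0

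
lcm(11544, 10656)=138528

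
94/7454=47/3727 ≈ 0.0126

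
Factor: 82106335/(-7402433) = -1*5^1*7402433^(-1)*16421267^1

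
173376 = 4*43344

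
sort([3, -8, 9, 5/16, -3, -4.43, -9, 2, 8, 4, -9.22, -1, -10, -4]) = [-10, -9.22, -9, -8, -4.43, -4, -3, -1, 5/16, 2, 3, 4, 8, 9]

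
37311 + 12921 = 50232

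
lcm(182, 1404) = 9828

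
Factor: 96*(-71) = -1*2^5*3^1*71^1 = -6816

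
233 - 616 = -383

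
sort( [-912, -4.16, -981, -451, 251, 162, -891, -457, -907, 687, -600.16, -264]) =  [-981, -912, -907, -891, -600.16, -457, -451, -264, -4.16, 162, 251, 687]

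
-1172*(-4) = 4688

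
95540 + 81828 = 177368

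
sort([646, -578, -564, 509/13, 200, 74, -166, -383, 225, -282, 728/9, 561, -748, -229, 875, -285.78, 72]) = [-748, -578, -564, -383, -285.78, -282, -229, -166, 509/13, 72, 74, 728/9, 200, 225, 561, 646, 875]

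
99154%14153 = 83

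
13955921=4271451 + 9684470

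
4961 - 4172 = 789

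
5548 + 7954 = 13502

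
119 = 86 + 33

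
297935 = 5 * 59587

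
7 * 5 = 35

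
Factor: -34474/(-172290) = 3^(-1) * 5^(-1) * 11^1 * 1567^1 * 5743^(-1) = 17237/86145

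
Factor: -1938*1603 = -1*2^1*3^1*7^1*17^1*19^1*229^1 = -3106614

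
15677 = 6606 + 9071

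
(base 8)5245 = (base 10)2725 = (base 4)222211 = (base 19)7a8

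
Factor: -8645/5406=-1 * 2^(-1) * 3^(-1) * 5^1 * 7^1 * 13^1 * 17^(-1) * 19^1 * 53^(-1)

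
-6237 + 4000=-2237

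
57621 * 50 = 2881050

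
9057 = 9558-501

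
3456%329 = 166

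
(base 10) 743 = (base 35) l8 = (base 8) 1347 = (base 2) 1011100111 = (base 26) 12f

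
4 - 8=-4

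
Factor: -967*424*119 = -1*2^3*7^1*17^1*53^1*967^1 = -48790952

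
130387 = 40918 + 89469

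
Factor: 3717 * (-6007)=-1 * 3^2 * 7^1 * 59^1 * 6007^1=-22328019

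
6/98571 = 2/32857 ≈ 0.0000609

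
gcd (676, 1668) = 4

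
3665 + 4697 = 8362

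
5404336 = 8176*661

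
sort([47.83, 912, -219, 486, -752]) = [-752, -219, 47.83, 486, 912]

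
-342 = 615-957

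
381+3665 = 4046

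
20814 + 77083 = 97897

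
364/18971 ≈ 0.0192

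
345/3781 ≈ 0.0912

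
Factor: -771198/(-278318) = 3^1*31^(-1)*67^(-2)*79^1*1627^1 = 385599/139159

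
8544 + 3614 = 12158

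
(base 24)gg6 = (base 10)9606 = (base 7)40002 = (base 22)jie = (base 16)2586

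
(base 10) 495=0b111101111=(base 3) 200100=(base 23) lc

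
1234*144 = 177696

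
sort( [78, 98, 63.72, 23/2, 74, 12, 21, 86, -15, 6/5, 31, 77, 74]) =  [-15, 6/5, 23/2, 12, 21, 31, 63.72, 74, 74, 77, 78, 86, 98]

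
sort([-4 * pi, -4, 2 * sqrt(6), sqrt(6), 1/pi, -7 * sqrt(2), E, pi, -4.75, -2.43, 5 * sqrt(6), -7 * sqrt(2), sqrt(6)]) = [-4 * pi, -7 * sqrt(2), -7 * sqrt(2), -4.75, -4, -2.43, 1/pi, sqrt(6), sqrt(6), E, pi, 2 * sqrt(6), 5 * sqrt(6)]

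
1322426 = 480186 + 842240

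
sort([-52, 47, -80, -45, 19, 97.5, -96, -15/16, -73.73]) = [-96, -80, -73.73, -52, -45, -15/16, 19, 47, 97.5]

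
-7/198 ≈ -0.0354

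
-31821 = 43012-74833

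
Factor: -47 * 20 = -1 * 2^2 * 5^1 * 47^1 = -940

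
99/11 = 9 = 9.00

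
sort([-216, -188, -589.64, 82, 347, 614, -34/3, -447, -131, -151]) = [-589.64, -447, -216, -188, -151, -131, -34/3, 82, 347, 614]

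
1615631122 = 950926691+664704431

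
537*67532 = 36264684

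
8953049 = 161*55609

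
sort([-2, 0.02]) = [-2, 0.02]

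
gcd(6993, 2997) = 999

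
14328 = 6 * 2388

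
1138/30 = 37 + 14/15 ≈ 37.93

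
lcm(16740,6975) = 83700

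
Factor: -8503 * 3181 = -1 * 11^1 * 773^1 * 3181^1 = -27048043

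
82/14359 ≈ 0.00571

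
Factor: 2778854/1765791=2^1 * 3^(-2) * 13^1 * 17^1 * 31^(-1) * 6287^1 * 6329^(-1)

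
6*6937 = 41622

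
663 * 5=3315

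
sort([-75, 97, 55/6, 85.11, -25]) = [-75, -25, 55/6, 85.11, 97]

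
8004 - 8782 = -778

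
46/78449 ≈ 0.000586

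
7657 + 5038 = 12695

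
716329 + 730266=1446595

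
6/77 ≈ 0.0779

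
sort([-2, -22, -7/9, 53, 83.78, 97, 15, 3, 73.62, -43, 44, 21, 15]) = [-43, -22, -2, -7/9, 3, 15, 15, 21, 44, 53, 73.62, 83.78, 97]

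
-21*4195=-88095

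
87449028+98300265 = 185749293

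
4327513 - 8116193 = -3788680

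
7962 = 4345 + 3617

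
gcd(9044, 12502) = 266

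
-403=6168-6571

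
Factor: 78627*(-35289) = -1*3^4*1307^1*26209^1 = -2774668203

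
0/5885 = 0 = 0.00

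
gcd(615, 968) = 1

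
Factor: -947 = -1 * 947^1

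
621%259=103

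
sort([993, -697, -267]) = [-697, -267, 993]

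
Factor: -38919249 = -1 * 3^2 * 367^1 * 11783^1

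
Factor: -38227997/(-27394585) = 5^(-1)*59^(-1)*107^1*92863^(-1)*357271^1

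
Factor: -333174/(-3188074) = 3^1 * 55529^1 * 1594037^(-1) = 166587/1594037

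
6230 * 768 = 4784640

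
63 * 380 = 23940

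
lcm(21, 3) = 21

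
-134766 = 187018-321784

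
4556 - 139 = 4417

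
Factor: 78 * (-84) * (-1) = 2^3 * 3^2 * 7^1 * 13^1 = 6552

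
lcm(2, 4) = 4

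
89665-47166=42499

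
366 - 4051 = -3685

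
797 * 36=28692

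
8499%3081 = 2337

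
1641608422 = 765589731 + 876018691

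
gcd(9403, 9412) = 1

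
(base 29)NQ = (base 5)10233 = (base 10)693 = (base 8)1265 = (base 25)12I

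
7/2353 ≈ 0.00297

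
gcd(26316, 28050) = 102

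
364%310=54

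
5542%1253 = 530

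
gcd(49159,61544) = 1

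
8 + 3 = 11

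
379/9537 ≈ 0.0397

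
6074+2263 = 8337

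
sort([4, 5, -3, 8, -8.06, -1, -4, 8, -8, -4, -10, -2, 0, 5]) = [-10, -8.06, -8, -4, -4, -3, -2, -1, 0, 4, 5, 5, 8, 8]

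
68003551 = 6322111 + 61681440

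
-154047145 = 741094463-895141608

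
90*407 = 36630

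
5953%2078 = 1797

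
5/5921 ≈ 0.000844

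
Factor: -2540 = -1*2^2*5^1*127^1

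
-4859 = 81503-86362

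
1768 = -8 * (-221)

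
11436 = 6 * 1906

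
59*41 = 2419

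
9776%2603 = 1967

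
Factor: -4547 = -1 * 4547^1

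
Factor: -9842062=-1 * 2^1 * 103^1 * 47777^1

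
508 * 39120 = 19872960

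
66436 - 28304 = 38132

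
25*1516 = 37900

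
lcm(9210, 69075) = 138150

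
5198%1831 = 1536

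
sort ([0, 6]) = [0, 6]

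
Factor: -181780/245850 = -1*2^1*3^(-1)*5^(-1)*11^(-1)*61^1 = -122/165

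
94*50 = 4700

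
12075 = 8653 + 3422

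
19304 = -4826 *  (-4)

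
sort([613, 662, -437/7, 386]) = [-437/7, 386, 613, 662]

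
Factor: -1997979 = -1*3^1*665993^1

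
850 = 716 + 134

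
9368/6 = 1561 + 1/3 ≈ 1561.33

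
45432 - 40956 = 4476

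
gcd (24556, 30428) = 4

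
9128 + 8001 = 17129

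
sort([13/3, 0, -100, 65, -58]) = [-100, -58, 0, 13/3, 65]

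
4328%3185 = 1143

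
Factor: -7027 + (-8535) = -1 * 2^1 * 31^1 * 251^1 = -15562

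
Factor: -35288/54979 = -1*2^3*11^1*401^1*54979^(-1)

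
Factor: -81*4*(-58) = 2^3*3^4*29^1 = 18792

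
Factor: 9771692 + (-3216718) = 2^1 * 1129^1 * 2903^1 = 6554974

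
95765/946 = 101 + 219/946 ≈ 101.23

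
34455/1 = 34455 = 34455.00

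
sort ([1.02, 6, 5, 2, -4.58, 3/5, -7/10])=[-4.58, -7/10, 3/5, 1.02, 2, 5, 6]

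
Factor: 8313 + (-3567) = 2^1*3^1*7^1*113^1 = 4746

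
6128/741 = 8+200/741 ≈ 8.27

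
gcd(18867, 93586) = 1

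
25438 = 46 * 553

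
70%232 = 70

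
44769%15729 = 13311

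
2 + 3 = 5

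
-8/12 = -2/3 ≈ -0.667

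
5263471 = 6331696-1068225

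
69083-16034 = 53049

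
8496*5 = 42480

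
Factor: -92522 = -1 * 2^1 * 46261^1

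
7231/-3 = -2410 - 1/3 ≈ -2410.33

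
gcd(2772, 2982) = 42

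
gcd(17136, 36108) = 612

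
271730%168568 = 103162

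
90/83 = 1 + 7/83 ≈ 1.08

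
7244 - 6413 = 831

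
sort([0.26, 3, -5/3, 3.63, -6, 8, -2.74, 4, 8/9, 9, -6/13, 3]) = [-6, -2.74, -5/3, -6/13, 0.26, 8/9, 3, 3, 3.63, 4, 8, 9]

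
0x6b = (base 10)107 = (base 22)4j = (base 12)8b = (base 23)4f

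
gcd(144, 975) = 3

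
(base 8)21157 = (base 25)e2f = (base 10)8815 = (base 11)6694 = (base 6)104451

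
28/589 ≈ 0.0475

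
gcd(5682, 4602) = 6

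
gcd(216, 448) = 8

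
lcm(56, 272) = 1904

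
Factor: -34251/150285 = -1*5^(-1)*7^2*43^(-1) = -49/215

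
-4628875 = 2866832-7495707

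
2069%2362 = 2069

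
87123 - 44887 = 42236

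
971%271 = 158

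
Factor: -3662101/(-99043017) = 3^(-1) * 499^(-1) * 66161^(-1) * 3662101^1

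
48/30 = 8/5 = 1.60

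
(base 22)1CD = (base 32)NP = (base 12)535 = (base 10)761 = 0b1011111001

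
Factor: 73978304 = 2^6*23^1*29^1*1733^1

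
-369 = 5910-6279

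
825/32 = 25 + 25/32 ≈ 25.78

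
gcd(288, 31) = 1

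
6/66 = 1/11 ≈ 0.0909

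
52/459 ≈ 0.113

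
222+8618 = 8840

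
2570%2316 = 254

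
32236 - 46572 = -14336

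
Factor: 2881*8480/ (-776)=-1*2^2*5^1*43^1*53^1*67^1*97^ (-1)=-3053860/97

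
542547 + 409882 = 952429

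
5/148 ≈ 0.0338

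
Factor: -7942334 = -1*2^1*3971167^1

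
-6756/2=-3378=-3378.00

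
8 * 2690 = 21520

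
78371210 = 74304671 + 4066539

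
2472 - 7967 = -5495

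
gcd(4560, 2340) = 60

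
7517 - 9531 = -2014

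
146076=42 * 3478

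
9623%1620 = 1523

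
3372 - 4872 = -1500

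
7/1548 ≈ 0.00452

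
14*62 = 868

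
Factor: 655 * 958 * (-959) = -1 * 2^1 * 5^1 * 7^1 * 131^1 * 137^1 * 479^1 = -601762910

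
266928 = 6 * 44488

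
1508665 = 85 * 17749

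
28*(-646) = -18088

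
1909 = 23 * 83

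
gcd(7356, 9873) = 3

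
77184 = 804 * 96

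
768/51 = 15 + 1/17≈15.06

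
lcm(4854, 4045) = 24270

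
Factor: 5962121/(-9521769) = -1 * 3^(-1) * 11^1 * 17^1 * 31883^1 * 3173923^(-1)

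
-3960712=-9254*428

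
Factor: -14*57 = -1*2^1*3^1*7^1*19^1 = -798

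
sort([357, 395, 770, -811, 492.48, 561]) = [-811, 357, 395, 492.48, 561, 770]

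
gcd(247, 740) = 1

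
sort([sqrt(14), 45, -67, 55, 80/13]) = [-67, sqrt(14), 80/13, 45, 55]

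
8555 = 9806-1251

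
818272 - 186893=631379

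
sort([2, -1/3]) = [-1/3, 2]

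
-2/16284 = -1/8142 ≈ -0.000123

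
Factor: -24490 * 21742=-1 * 2^2 * 5^1 * 7^1 * 31^1 * 79^1 * 1553^1=-532461580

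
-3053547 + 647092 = -2406455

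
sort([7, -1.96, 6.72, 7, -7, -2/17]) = [-7, -1.96, -2/17, 6.72, 7, 7]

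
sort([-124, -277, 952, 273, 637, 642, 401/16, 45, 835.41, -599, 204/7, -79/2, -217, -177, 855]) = [-599, -277, -217, -177, -124, -79/2, 401/16, 204/7, 45, 273, 637, 642, 835.41, 855, 952]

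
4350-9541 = -5191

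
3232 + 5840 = 9072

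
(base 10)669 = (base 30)m9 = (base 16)29d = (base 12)479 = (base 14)35b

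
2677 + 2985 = 5662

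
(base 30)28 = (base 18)3e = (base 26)2g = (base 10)68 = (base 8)104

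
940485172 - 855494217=84990955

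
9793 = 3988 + 5805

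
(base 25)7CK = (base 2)1001001010111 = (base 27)6BO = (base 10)4695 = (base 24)83F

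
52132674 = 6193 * 8418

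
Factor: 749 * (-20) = -1 * 2^2 * 5^1 * 7^1 * 107^1 = -14980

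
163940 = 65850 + 98090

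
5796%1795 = 411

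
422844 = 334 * 1266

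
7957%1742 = 989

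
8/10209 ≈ 0.000784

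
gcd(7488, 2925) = 117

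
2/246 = 1/123 ≈ 0.00813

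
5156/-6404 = -1289/1601 ≈ -0.805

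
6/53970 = 1/8995 ≈ 0.000111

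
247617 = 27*9171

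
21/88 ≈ 0.239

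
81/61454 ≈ 0.00132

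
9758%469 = 378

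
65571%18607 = 9750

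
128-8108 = -7980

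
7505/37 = 202 + 31/37 ≈ 202.84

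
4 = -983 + 987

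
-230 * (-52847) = 12154810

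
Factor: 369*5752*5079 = 2^3*3^3*41^1*719^1*1693^1 = 10780116552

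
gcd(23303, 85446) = 1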